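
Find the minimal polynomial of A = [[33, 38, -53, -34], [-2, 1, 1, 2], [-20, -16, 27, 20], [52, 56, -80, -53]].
m_A(x) = (x - 5)^2(x + 1)

The characteristic polynomial factors as (x - 5)^2(x + 1)^2. The minimal polynomial is ∏(x - λ)^{k_λ} where k_λ is the size of the largest Jordan block at λ.

For λ = -1: rank(A + I) = 2, and the largest Jordan block has size 1 (the smallest k with rank((A + I)^k) = rank((A + I)^(k+1))).
For λ = 5: rank(A - 5I) = 3, and the largest Jordan block has size 2 (the smallest k with rank((A - 5I)^k) = rank((A - 5I)^(k+1))).

So m_A(x) = (x - 5)^2(x + 1).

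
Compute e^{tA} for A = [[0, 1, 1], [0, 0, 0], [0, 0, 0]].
e^{tA} = [[1, t, t], [0, 1, 0], [0, 0, 1]]

A has Jordan form J = [[0, 1, 0], [0, 0, 0], [0, 0, 0]] with A = PJP^{-1}, so e^{tA} = P e^{tJ} P^{-1}.

For a Jordan block J_k(λ), e^{tJ_k(λ)} = e^{λt} · (I + tN + t^2 N^2/2! + ... + t^{k-1} N^{k-1}/(k-1)!) where N is the nilpotent superdiagonal part.

Assembling the blocks and conjugating back gives the entries of e^{tA} as shown above.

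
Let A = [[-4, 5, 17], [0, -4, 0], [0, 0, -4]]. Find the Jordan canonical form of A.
J = [[-4, 1, 0], [0, -4, 0], [0, 0, -4]]

The characteristic polynomial is det(xI - A) = (x + 4)^3, so the eigenvalues are -4 (algebraic multiplicity 3).

For λ = -4: rank(A + 4I) = 1, rank((A + 4I)^2) = 0. The eigenspace has dimension 3 - 1 = 2, so there are 2 Jordan blocks; the rank sequence gives block sizes [2, 1].

Assembling the blocks gives the Jordan form J above.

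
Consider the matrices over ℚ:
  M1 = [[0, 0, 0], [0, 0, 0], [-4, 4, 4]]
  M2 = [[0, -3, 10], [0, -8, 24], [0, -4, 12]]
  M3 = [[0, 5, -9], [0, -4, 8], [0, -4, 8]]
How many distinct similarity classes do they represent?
2 classes: {M1}, {M2, M3}

Characteristic polynomials: χ_{M1} = x^2(x - 4), χ_{M2} = x^2(x - 4), χ_{M3} = x^2(x - 4).

{M1}: invariant factors x, x(x - 4).

{M2, M3}: invariant factors x^2(x - 4).

Matrices are similar if and only if their invariant-factor lists agree; the partition into similarity classes is {M1}, {M2, M3}.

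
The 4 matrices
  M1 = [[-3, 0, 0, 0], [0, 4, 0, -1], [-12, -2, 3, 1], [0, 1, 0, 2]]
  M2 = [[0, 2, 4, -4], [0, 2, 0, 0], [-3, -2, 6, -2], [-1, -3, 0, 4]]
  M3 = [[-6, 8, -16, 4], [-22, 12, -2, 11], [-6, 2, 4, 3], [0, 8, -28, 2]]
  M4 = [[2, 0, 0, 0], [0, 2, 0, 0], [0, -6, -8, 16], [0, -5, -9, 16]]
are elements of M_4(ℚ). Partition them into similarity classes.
3 classes: {M1}, {M2}, {M3, M4}

Characteristic polynomials: χ_{M1} = (x - 3)^3(x + 3), χ_{M2} = (x - 4)^2(x - 2)^2, χ_{M3} = (x - 4)^2(x - 2)^2, χ_{M4} = (x - 4)^2(x - 2)^2.

{M1}: invariant factors (x - 3)^3(x + 3).

{M2}: invariant factors (x - 4)^2(x - 2)^2.

{M3, M4}: invariant factors x - 2, (x - 4)^2(x - 2).

Matrices are similar if and only if their invariant-factor lists agree; the partition into similarity classes is {M1}, {M2}, {M3, M4}.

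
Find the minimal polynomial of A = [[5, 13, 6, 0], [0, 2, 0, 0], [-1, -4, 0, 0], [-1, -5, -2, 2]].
m_A(x) = (x - 3)(x - 2)^2

The characteristic polynomial factors as (x - 3)(x - 2)^3. The minimal polynomial is ∏(x - λ)^{k_λ} where k_λ is the size of the largest Jordan block at λ.

For λ = 2: rank(A - 2I) = 2, and the largest Jordan block has size 2 (the smallest k with rank((A - 2I)^k) = rank((A - 2I)^(k+1))).
For λ = 3: rank(A - 3I) = 3, and the largest Jordan block has size 1 (the smallest k with rank((A - 3I)^k) = rank((A - 3I)^(k+1))).

So m_A(x) = (x - 3)(x - 2)^2.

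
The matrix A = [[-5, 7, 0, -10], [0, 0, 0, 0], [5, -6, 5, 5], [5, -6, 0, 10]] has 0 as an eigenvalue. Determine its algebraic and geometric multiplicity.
algebraic multiplicity 2, geometric multiplicity 1

The characteristic polynomial is x^2(x - 5)^2, so the factor x appears with exponent 2: the algebraic multiplicity is 2.

rank(A) = 3, so the eigenspace has dimension 4 - 3 = 1: the geometric multiplicity is 1.

Since 1 < 2, A is not diagonalizable.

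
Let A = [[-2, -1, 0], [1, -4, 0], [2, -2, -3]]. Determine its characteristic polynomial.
χ_A(x) = (x + 3)^3

xI - A = [[x + 2, 1, 0], [-1, x + 4, 0], [-2, 2, x + 3]].

Expanding det(xI - A) along the first row:
det(xI - A) = + (x + 2)·det([[x + 4, 0], [2, x + 3]]) - (1)·det([[-1, 0], [-2, x + 3]]) + (0)·det([[-1, x + 4], [-2, 2]]).

Evaluating gives χ_A(x) = x^3 + 9x^2 + 27x + 27 = (x + 3)^3.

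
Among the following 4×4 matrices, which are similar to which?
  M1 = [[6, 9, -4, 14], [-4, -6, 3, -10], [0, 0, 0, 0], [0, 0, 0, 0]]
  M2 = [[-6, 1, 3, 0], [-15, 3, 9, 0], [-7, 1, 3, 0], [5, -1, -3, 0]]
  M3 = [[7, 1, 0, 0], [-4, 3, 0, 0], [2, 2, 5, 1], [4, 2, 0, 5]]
Characteristic polynomials: χ_{M1} = x^4, χ_{M2} = x^4, χ_{M3} = (x - 5)^4.

{M1, M2}: invariant factors x, x^3.

{M3}: invariant factors (x - 5)^2, (x - 5)^2.

Matrices are similar if and only if their invariant-factor lists agree; the partition into similarity classes is {M1, M2}, {M3}.

2 classes: {M1, M2}, {M3}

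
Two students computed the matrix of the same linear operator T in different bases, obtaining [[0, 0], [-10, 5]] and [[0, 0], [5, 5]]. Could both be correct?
Two matrices over a field are similar if and only if they have the same invariant factors.

Both A and B have characteristic polynomial x(x - 5) and minimal polynomial x(x - 5). Computing further, both have invariant factors x(x - 5). Hence A and B are similar.

Yes.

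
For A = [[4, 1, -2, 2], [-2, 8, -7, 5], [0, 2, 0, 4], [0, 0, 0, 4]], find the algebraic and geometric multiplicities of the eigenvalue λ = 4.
The characteristic polynomial is (x - 4)^4, so the factor x - 4 appears with exponent 4: the algebraic multiplicity is 4.

rank(A - 4I) = 2, so the eigenspace has dimension 4 - 2 = 2: the geometric multiplicity is 2.

Since 2 < 4, A is not diagonalizable.

algebraic multiplicity 4, geometric multiplicity 2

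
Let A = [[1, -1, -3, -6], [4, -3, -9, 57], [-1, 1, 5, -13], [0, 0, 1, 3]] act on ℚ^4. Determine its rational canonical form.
R = [[0, 0, 0, -25], [1, 0, 0, 30], [0, 1, 0, -19], [0, 0, 1, 6]]

The invariant factors of A (the non-unit diagonal entries of the Smith normal form of xI - A over ℚ[x]) are (x^2 - 3x + 5)^2, each dividing the next. The characteristic polynomial is their product, (x^2 - 3x + 5)^2.

The rational canonical form is the block-diagonal matrix of companion matrices C(f_i):
R = [[0, 0, 0, -25], [1, 0, 0, 30], [0, 1, 0, -19], [0, 0, 1, 6]].

Note the characteristic polynomial does not split into linear factors over ℚ, so A has no Jordan form over ℚ; the rational canonical form exists over any field.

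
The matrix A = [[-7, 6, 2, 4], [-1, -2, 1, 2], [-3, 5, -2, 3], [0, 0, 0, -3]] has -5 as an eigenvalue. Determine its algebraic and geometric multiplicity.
algebraic multiplicity 1, geometric multiplicity 1

The characteristic polynomial is (x + 3)^3(x + 5), so the factor x + 5 appears with exponent 1: the algebraic multiplicity is 1.

rank(A + 5I) = 3, so the eigenspace has dimension 4 - 3 = 1: the geometric multiplicity is 1.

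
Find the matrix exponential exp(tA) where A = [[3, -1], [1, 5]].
A has Jordan form J = [[4, 1], [0, 4]] with A = PJP^{-1}, so e^{tA} = P e^{tJ} P^{-1}.

For a Jordan block J_k(λ), e^{tJ_k(λ)} = e^{λt} · (I + tN + t^2 N^2/2! + ... + t^{k-1} N^{k-1}/(k-1)!) where N is the nilpotent superdiagonal part.

Assembling the blocks and conjugating back gives the entries of e^{tA} as shown above.

e^{tA} = [[(1 - t)*e^{4*t}, -t*e^{4*t}], [t*e^{4*t}, (t + 1)*e^{4*t}]]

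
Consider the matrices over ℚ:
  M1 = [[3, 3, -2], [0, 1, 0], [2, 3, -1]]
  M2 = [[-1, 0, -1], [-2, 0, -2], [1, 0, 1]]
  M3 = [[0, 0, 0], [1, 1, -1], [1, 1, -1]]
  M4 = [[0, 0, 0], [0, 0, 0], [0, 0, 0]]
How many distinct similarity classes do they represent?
3 classes: {M1}, {M2, M3}, {M4}

Characteristic polynomials: χ_{M1} = (x - 1)^3, χ_{M2} = x^3, χ_{M3} = x^3, χ_{M4} = x^3.

{M1}: invariant factors x - 1, (x - 1)^2.

{M2, M3}: invariant factors x, x^2.

{M4}: invariant factors x, x, x.

Matrices are similar if and only if their invariant-factor lists agree; the partition into similarity classes is {M1}, {M2, M3}, {M4}.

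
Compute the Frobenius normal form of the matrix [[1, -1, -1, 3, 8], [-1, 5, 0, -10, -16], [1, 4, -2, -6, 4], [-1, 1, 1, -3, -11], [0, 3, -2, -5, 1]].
The invariant factors of A (the non-unit diagonal entries of the Smith normal form of xI - A over ℚ[x]) are (x - 1)^2(x^3 + x + 3), each dividing the next. The characteristic polynomial is their product, (x - 1)^2(x^3 + x + 3).

The rational canonical form is the block-diagonal matrix of companion matrices C(f_i):
R = [[0, 0, 0, 0, -3], [1, 0, 0, 0, 5], [0, 1, 0, 0, -1], [0, 0, 1, 0, -2], [0, 0, 0, 1, 2]].

Note the characteristic polynomial does not split into linear factors over ℚ, so A has no Jordan form over ℚ; the rational canonical form exists over any field.

R = [[0, 0, 0, 0, -3], [1, 0, 0, 0, 5], [0, 1, 0, 0, -1], [0, 0, 1, 0, -2], [0, 0, 0, 1, 2]]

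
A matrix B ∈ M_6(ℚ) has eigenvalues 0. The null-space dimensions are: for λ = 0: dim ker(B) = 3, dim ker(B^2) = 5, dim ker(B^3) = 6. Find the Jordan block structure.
Jordan blocks: (0, 3), (0, 2), (0, 1)

λ = 0: successive nullity increments [3, 2, 1] count blocks of size ≥ k; block sizes are [3, 2, 1].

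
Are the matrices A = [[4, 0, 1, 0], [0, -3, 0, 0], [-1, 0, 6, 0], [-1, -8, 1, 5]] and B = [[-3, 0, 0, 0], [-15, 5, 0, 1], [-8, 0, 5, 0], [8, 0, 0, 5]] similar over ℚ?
Yes.

Two matrices over a field are similar if and only if they have the same invariant factors.

Both A and B have characteristic polynomial (x - 5)^3(x + 3) and minimal polynomial (x - 5)^2(x + 3). Computing further, both have invariant factors x - 5, (x - 5)^2(x + 3). Hence A and B are similar.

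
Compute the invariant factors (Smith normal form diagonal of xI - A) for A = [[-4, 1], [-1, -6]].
The Jordan structure of A has elementary divisors (x + 5)^2. Arranging the block sizes at each eigenvalue in decreasing order and taking row products gives the invariant factors.

Invariant factors (smallest first, each dividing the next): (x + 5)^2.

Check: the last factor (x + 5)^2 is the minimal polynomial, and the product (x + 5)^2 is the characteristic polynomial.

(x + 5)^2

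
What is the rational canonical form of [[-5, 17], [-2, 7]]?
R = [[0, 1], [1, 2]]

The invariant factors of A (the non-unit diagonal entries of the Smith normal form of xI - A over ℚ[x]) are x^2 - 2x - 1, each dividing the next. The characteristic polynomial is their product, x^2 - 2x - 1.

The rational canonical form is the block-diagonal matrix of companion matrices C(f_i):
R = [[0, 1], [1, 2]].

Note the characteristic polynomial does not split into linear factors over ℚ, so A has no Jordan form over ℚ; the rational canonical form exists over any field.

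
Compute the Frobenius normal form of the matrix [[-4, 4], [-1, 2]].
The invariant factors of A (the non-unit diagonal entries of the Smith normal form of xI - A over ℚ[x]) are x^2 + 2x - 4, each dividing the next. The characteristic polynomial is their product, x^2 + 2x - 4.

The rational canonical form is the block-diagonal matrix of companion matrices C(f_i):
R = [[0, 4], [1, -2]].

Note the characteristic polynomial does not split into linear factors over ℚ, so A has no Jordan form over ℚ; the rational canonical form exists over any field.

R = [[0, 4], [1, -2]]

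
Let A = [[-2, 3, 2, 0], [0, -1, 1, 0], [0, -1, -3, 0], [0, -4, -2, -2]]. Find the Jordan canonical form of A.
J = [[-2, 1, 0, 0], [0, -2, 1, 0], [0, 0, -2, 0], [0, 0, 0, -2]]

The characteristic polynomial is det(xI - A) = (x + 2)^4, so the eigenvalues are -2 (algebraic multiplicity 4).

For λ = -2: rank(A + 2I) = 2, rank((A + 2I)^2) = 1, rank((A + 2I)^3) = 0. The eigenspace has dimension 4 - 2 = 2, so there are 2 Jordan blocks; the rank sequence gives block sizes [3, 1].

Assembling the blocks gives the Jordan form J above.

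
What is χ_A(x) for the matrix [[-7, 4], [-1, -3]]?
χ_A(x) = (x + 5)^2

xI - A = [[x + 7, -4], [1, x + 3]].

Expanding det(xI - A) along the first row:
det(xI - A) = + (x + 7)·det([[x + 3]]) - (-4)·det([[1]]).

Evaluating gives χ_A(x) = x^2 + 10x + 25 = (x + 5)^2.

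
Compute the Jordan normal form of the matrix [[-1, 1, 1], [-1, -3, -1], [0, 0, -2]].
J = [[-2, 1, 0], [0, -2, 0], [0, 0, -2]]

The characteristic polynomial is det(xI - A) = (x + 2)^3, so the eigenvalues are -2 (algebraic multiplicity 3).

For λ = -2: rank(A + 2I) = 1, rank((A + 2I)^2) = 0. The eigenspace has dimension 3 - 1 = 2, so there are 2 Jordan blocks; the rank sequence gives block sizes [2, 1].

Assembling the blocks gives the Jordan form J above.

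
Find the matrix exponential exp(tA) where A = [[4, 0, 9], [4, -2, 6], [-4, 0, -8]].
A has Jordan form J = [[-2, 1, 0], [0, -2, 0], [0, 0, -2]] with A = PJP^{-1}, so e^{tA} = P e^{tJ} P^{-1}.

For a Jordan block J_k(λ), e^{tJ_k(λ)} = e^{λt} · (I + tN + t^2 N^2/2! + ... + t^{k-1} N^{k-1}/(k-1)!) where N is the nilpotent superdiagonal part.

Assembling the blocks and conjugating back gives the entries of e^{tA} as shown above.

e^{tA} = [[(6*t + 1)*e^{-2*t}, 0, 9*t*e^{-2*t}], [4*t*e^{-2*t}, e^{-2*t}, 6*t*e^{-2*t}], [-4*t*e^{-2*t}, 0, (1 - 6*t)*e^{-2*t}]]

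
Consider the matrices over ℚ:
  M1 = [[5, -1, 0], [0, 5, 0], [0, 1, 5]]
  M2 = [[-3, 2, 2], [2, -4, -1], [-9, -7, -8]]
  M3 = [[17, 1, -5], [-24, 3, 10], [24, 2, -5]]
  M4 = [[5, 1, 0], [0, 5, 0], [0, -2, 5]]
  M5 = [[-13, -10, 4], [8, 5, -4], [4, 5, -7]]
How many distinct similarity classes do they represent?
3 classes: {M1, M3, M4}, {M2}, {M5}

Characteristic polynomials: χ_{M1} = (x - 5)^3, χ_{M2} = (x + 5)^3, χ_{M3} = (x - 5)^3, χ_{M4} = (x - 5)^3, χ_{M5} = (x + 5)^3.

{M1, M3, M4}: invariant factors x - 5, (x - 5)^2.

{M2}: invariant factors (x + 5)^3.

{M5}: invariant factors x + 5, (x + 5)^2.

Matrices are similar if and only if their invariant-factor lists agree; the partition into similarity classes is {M1, M3, M4}, {M2}, {M5}.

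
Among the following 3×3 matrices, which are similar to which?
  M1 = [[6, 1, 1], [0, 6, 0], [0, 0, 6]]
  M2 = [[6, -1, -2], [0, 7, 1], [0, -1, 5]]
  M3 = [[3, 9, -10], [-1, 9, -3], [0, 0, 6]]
2 classes: {M1}, {M2, M3}

Characteristic polynomials: χ_{M1} = (x - 6)^3, χ_{M2} = (x - 6)^3, χ_{M3} = (x - 6)^3.

{M1}: invariant factors x - 6, (x - 6)^2.

{M2, M3}: invariant factors (x - 6)^3.

Matrices are similar if and only if their invariant-factor lists agree; the partition into similarity classes is {M1}, {M2, M3}.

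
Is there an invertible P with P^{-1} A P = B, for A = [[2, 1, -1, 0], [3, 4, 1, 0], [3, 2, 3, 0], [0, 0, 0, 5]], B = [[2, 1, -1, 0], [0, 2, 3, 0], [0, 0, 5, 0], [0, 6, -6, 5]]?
Yes.

Two matrices over a field are similar if and only if they have the same invariant factors.

Both A and B have characteristic polynomial (x - 5)^2(x - 2)^2 and minimal polynomial (x - 5)(x - 2)^2. Computing further, both have invariant factors x - 5, (x - 5)(x - 2)^2. Hence A and B are similar.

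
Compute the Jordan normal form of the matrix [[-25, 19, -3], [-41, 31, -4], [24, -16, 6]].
The characteristic polynomial is det(xI - A) = (x - 4)^3, so the eigenvalues are 4 (algebraic multiplicity 3).

For λ = 4: rank(A - 4I) = 2, rank((A - 4I)^2) = 1, rank((A - 4I)^3) = 0. The eigenspace has dimension 3 - 2 = 1, so there is 1 Jordan block; the rank sequence gives block sizes [3].

Assembling the blocks gives the Jordan form J above.

J = [[4, 1, 0], [0, 4, 1], [0, 0, 4]]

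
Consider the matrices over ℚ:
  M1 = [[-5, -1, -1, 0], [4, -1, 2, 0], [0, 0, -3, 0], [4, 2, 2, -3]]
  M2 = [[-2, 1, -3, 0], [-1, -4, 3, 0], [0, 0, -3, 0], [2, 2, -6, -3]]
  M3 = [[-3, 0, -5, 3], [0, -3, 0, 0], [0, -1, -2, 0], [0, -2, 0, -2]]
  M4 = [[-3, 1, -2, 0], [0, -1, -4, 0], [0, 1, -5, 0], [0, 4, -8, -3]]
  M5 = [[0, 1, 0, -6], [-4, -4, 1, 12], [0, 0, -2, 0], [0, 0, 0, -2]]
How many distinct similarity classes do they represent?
Characteristic polynomials: χ_{M1} = (x + 3)^4, χ_{M2} = (x + 3)^4, χ_{M3} = (x + 2)^2(x + 3)^2, χ_{M4} = (x + 3)^4, χ_{M5} = (x + 2)^4.

{M1, M2, M4}: invariant factors x + 3, x + 3, (x + 3)^2.

{M3}: invariant factors x + 2, (x + 2)(x + 3)^2.

{M5}: invariant factors x + 2, (x + 2)^3.

Matrices are similar if and only if their invariant-factor lists agree; the partition into similarity classes is {M1, M2, M4}, {M3}, {M5}.

3 classes: {M1, M2, M4}, {M3}, {M5}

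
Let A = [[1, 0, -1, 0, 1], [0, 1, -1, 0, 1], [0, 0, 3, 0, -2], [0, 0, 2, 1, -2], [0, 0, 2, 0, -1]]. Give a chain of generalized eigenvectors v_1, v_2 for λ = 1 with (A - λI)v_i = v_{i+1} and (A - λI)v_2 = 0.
v_1 = [[-1, 2, 1, 0, 0]]^T, v_2 = [[-1, -1, 2, 2, 2]]^T

We seek v_1 ∈ ker((A - I)^2) \ ker(A - I), then set v_{i+1} = (A - I) v_i.

One such chain is v_1 = [[-1, 2, 1, 0, 0]]^T, v_2 = [[-1, -1, 2, 2, 2]]^T. Check: (A - I) v_2 = [[0, 0, 0, 0, 0]]^T = 0.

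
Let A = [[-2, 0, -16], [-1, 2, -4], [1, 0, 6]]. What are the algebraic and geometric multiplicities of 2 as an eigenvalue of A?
algebraic multiplicity 3, geometric multiplicity 2

The characteristic polynomial is (x - 2)^3, so the factor x - 2 appears with exponent 3: the algebraic multiplicity is 3.

rank(A - 2I) = 1, so the eigenspace has dimension 3 - 1 = 2: the geometric multiplicity is 2.

Since 2 < 3, A is not diagonalizable.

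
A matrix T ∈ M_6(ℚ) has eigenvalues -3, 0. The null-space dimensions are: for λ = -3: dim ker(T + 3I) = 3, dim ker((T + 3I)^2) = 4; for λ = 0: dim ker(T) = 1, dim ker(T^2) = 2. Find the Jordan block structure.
λ = -3: successive nullity increments [3, 1] count blocks of size ≥ k; block sizes are [2, 1, 1].
λ = 0: successive nullity increments [1, 1] count blocks of size ≥ k; block sizes are [2].

Jordan blocks: (-3, 2), (-3, 1), (-3, 1), (0, 2)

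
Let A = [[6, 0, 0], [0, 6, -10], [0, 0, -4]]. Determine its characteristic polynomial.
χ_A(x) = (x - 6)^2(x + 4)

xI - A = [[x - 6, 0, 0], [0, x - 6, 10], [0, 0, x + 4]].

Expanding det(xI - A) along the first row:
det(xI - A) = + (x - 6)·det([[x - 6, 10], [0, x + 4]]) - (0)·det([[0, 10], [0, x + 4]]) + (0)·det([[0, x - 6], [0, 0]]).

Evaluating gives χ_A(x) = x^3 - 8x^2 - 12x + 144 = (x - 6)^2(x + 4).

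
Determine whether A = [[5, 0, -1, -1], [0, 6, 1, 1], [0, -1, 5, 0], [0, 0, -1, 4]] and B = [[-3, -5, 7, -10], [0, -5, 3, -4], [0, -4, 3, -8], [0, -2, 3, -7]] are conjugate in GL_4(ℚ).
trace(A) = 20 but trace(B) = -12. The trace is a similarity invariant, so A and B are not similar.

No.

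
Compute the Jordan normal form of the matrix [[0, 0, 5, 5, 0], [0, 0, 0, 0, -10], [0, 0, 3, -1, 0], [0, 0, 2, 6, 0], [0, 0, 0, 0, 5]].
J = [[0, 0, 0, 0, 0], [0, 0, 0, 0, 0], [0, 0, 4, 0, 0], [0, 0, 0, 5, 0], [0, 0, 0, 0, 5]]

The characteristic polynomial is det(xI - A) = x^2(x - 5)^2(x - 4), so the eigenvalues are 0 (algebraic multiplicity 2), 4 (algebraic multiplicity 1), 5 (algebraic multiplicity 2).

For λ = 0: rank(A) = 3. The eigenspace has dimension 5 - 3 = 2, so there are 2 Jordan blocks; the rank sequence gives block sizes [1, 1].

For λ = 4: algebraic multiplicity 1 gives one 1×1 block.

For λ = 5: rank(A - 5I) = 3. The eigenspace has dimension 5 - 3 = 2, so there are 2 Jordan blocks; the rank sequence gives block sizes [1, 1].

Assembling the blocks gives the Jordan form J above.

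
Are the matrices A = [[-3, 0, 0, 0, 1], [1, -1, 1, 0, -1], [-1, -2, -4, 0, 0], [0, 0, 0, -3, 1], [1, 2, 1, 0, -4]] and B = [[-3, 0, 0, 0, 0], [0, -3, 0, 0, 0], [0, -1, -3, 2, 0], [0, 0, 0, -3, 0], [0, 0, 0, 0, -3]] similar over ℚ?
No.

Both have characteristic polynomial (x + 3)^5, but the minimal polynomial of A is (x + 3)^3 while the minimal polynomial of B is (x + 3)^2. The minimal polynomial is a similarity invariant, so A and B are not similar.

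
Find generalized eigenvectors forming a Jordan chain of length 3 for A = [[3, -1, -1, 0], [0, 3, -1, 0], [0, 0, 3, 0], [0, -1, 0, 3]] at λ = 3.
v_1 = [[6, 0, 1, 3]]^T, v_2 = [[-1, -1, 0, 0]]^T, v_3 = [[1, 0, 0, 1]]^T

We seek v_1 ∈ ker((A - 3I)^3) \ ker((A - 3I)^2), then set v_{i+1} = (A - 3I) v_i.

One such chain is v_1 = [[6, 0, 1, 3]]^T, v_2 = [[-1, -1, 0, 0]]^T, v_3 = [[1, 0, 0, 1]]^T. Check: (A - 3I) v_3 = [[0, 0, 0, 0]]^T = 0.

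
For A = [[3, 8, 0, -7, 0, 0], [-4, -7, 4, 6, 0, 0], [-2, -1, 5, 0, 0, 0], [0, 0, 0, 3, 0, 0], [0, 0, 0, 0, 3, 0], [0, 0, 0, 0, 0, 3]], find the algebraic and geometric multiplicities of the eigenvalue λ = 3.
The characteristic polynomial is (x - 3)^4(x + 1)^2, so the factor x - 3 appears with exponent 4: the algebraic multiplicity is 4.

rank(A - 3I) = 3, so the eigenspace has dimension 6 - 3 = 3: the geometric multiplicity is 3.

Since 3 < 4, A is not diagonalizable.

algebraic multiplicity 4, geometric multiplicity 3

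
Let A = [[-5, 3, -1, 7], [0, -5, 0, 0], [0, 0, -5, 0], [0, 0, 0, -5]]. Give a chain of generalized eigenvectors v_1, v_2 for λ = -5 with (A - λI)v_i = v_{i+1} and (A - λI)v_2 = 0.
We seek v_1 ∈ ker((A + 5I)^2) \ ker(A + 5I), then set v_{i+1} = (A + 5I) v_i.

One such chain is v_1 = [[1, 1, 2, 0]]^T, v_2 = [[1, 0, 0, 0]]^T. Check: (A + 5I) v_2 = [[0, 0, 0, 0]]^T = 0.

v_1 = [[1, 1, 2, 0]]^T, v_2 = [[1, 0, 0, 0]]^T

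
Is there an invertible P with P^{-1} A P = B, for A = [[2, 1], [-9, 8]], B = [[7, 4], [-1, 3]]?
Two matrices over a field are similar if and only if they have the same invariant factors.

Both A and B have characteristic polynomial (x - 5)^2 and minimal polynomial (x - 5)^2. Computing further, both have invariant factors (x - 5)^2. Hence A and B are similar.

Yes.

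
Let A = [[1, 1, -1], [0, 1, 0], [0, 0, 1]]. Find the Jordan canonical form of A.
The characteristic polynomial is det(xI - A) = (x - 1)^3, so the eigenvalues are 1 (algebraic multiplicity 3).

For λ = 1: rank(A - I) = 1, rank((A - I)^2) = 0. The eigenspace has dimension 3 - 1 = 2, so there are 2 Jordan blocks; the rank sequence gives block sizes [2, 1].

Assembling the blocks gives the Jordan form J above.

J = [[1, 1, 0], [0, 1, 0], [0, 0, 1]]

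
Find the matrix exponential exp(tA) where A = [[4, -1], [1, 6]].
e^{tA} = [[(1 - t)*e^{5*t}, -t*e^{5*t}], [t*e^{5*t}, (t + 1)*e^{5*t}]]

A has Jordan form J = [[5, 1], [0, 5]] with A = PJP^{-1}, so e^{tA} = P e^{tJ} P^{-1}.

For a Jordan block J_k(λ), e^{tJ_k(λ)} = e^{λt} · (I + tN + t^2 N^2/2! + ... + t^{k-1} N^{k-1}/(k-1)!) where N is the nilpotent superdiagonal part.

Assembling the blocks and conjugating back gives the entries of e^{tA} as shown above.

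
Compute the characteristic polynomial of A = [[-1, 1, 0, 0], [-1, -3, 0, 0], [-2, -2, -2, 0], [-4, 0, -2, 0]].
χ_A(x) = x(x + 2)^3

xI - A = [[x + 1, -1, 0, 0], [1, x + 3, 0, 0], [2, 2, x + 2, 0], [4, 0, 2, x]].

Expanding det(xI - A) along the first row:
det(xI - A) = + (x + 1)·det([[x + 3, 0, 0], [2, x + 2, 0], [0, 2, x]]) - (-1)·det([[1, 0, 0], [2, x + 2, 0], [4, 2, x]]) + (0)·det([[1, x + 3, 0], [2, 2, 0], [4, 0, x]]) - (0)·det([[1, x + 3, 0], [2, 2, x + 2], [4, 0, 2]]).

Evaluating gives χ_A(x) = x^4 + 6x^3 + 12x^2 + 8x = x(x + 2)^3.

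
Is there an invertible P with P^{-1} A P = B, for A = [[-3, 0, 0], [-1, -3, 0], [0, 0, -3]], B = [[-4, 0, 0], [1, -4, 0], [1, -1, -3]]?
trace(A) = -9 but trace(B) = -11. The trace is a similarity invariant, so A and B are not similar.

No.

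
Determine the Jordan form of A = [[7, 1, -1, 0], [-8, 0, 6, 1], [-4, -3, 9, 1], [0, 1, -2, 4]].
J = [[5, 1, 0, 0], [0, 5, 0, 0], [0, 0, 5, 1], [0, 0, 0, 5]]

The characteristic polynomial is det(xI - A) = (x - 5)^4, so the eigenvalues are 5 (algebraic multiplicity 4).

For λ = 5: rank(A - 5I) = 2, rank((A - 5I)^2) = 0. The eigenspace has dimension 4 - 2 = 2, so there are 2 Jordan blocks; the rank sequence gives block sizes [2, 2].

Assembling the blocks gives the Jordan form J above.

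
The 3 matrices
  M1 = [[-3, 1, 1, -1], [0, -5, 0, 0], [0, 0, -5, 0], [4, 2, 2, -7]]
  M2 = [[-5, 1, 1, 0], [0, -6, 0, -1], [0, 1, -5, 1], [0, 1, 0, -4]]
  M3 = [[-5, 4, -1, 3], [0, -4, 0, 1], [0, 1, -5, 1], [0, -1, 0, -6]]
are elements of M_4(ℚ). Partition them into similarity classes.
2 classes: {M1}, {M2, M3}

Characteristic polynomials: χ_{M1} = (x + 5)^4, χ_{M2} = (x + 5)^4, χ_{M3} = (x + 5)^4.

{M1}: invariant factors x + 5, x + 5, (x + 5)^2.

{M2, M3}: invariant factors (x + 5)^2, (x + 5)^2.

Matrices are similar if and only if their invariant-factor lists agree; the partition into similarity classes is {M1}, {M2, M3}.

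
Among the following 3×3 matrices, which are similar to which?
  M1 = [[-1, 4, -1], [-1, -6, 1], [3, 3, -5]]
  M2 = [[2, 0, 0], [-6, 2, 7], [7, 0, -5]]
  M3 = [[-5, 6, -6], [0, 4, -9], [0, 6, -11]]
3 classes: {M1}, {M2}, {M3}

Characteristic polynomials: χ_{M1} = (x + 2)(x + 5)^2, χ_{M2} = (x - 2)^2(x + 5), χ_{M3} = (x + 2)(x + 5)^2.

{M1}: invariant factors (x + 2)(x + 5)^2.

{M2}: invariant factors (x - 2)^2(x + 5).

{M3}: invariant factors x + 5, (x + 2)(x + 5).

Matrices are similar if and only if their invariant-factor lists agree; the partition into similarity classes is {M1}, {M2}, {M3}.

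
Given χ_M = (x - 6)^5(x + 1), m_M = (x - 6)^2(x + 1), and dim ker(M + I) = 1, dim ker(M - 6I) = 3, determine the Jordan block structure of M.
Jordan blocks: (-1, 1), (6, 2), (6, 2), (6, 1)

λ = -1: algebraic multiplicity 1 (exponent in χ_M), largest block size 1 (exponent in m_M), 1 block (geometric multiplicity). This forces block sizes [1].
λ = 6: algebraic multiplicity 5 (exponent in χ_M), largest block size 2 (exponent in m_M), 3 blocks (geometric multiplicity). These force block sizes [2, 2, 1].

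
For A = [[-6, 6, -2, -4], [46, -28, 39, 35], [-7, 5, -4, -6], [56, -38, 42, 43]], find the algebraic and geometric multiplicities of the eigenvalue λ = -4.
The characteristic polynomial is (x - 3)^3(x + 4), so the factor x + 4 appears with exponent 1: the algebraic multiplicity is 1.

rank(A + 4I) = 3, so the eigenspace has dimension 4 - 3 = 1: the geometric multiplicity is 1.

algebraic multiplicity 1, geometric multiplicity 1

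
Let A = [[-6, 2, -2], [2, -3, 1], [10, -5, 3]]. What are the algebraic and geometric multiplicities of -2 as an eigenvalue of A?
The characteristic polynomial is (x + 2)^3, so the factor x + 2 appears with exponent 3: the algebraic multiplicity is 3.

rank(A + 2I) = 1, so the eigenspace has dimension 3 - 1 = 2: the geometric multiplicity is 2.

Since 2 < 3, A is not diagonalizable.

algebraic multiplicity 3, geometric multiplicity 2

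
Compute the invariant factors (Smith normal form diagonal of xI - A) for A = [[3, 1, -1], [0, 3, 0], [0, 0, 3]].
x - 3, (x - 3)^2

The Jordan structure of A has elementary divisors (x - 3)^2, (x - 3). Arranging the block sizes at each eigenvalue in decreasing order and taking row products gives the invariant factors.

Invariant factors (smallest first, each dividing the next): x - 3, (x - 3)^2.

Check: the last factor (x - 3)^2 is the minimal polynomial, and the product (x - 3)^3 is the characteristic polynomial.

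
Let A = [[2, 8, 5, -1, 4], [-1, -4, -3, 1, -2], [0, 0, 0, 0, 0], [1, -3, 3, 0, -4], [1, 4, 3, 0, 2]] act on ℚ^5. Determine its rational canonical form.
The invariant factors of A (the non-unit diagonal entries of the Smith normal form of xI - A over ℚ[x]) are x^2(x^3 + 4x - 3), each dividing the next. The characteristic polynomial is their product, x^2(x^3 + 4x - 3).

The rational canonical form is the block-diagonal matrix of companion matrices C(f_i):
R = [[0, 0, 0, 0, 0], [1, 0, 0, 0, 0], [0, 1, 0, 0, 3], [0, 0, 1, 0, -4], [0, 0, 0, 1, 0]].

Note the characteristic polynomial does not split into linear factors over ℚ, so A has no Jordan form over ℚ; the rational canonical form exists over any field.

R = [[0, 0, 0, 0, 0], [1, 0, 0, 0, 0], [0, 1, 0, 0, 3], [0, 0, 1, 0, -4], [0, 0, 0, 1, 0]]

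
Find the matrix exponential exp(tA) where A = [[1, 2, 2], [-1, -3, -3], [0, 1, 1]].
A has Jordan form J = [[-1, 0, 0], [0, 0, 1], [0, 0, 0]] with A = PJP^{-1}, so e^{tA} = P e^{tJ} P^{-1}.

For a Jordan block J_k(λ), e^{tJ_k(λ)} = e^{λt} · (I + tN + t^2 N^2/2! + ... + t^{k-1} N^{k-1}/(k-1)!) where N is the nilpotent superdiagonal part.

Assembling the blocks and conjugating back gives the entries of e^{tA} as shown above.

e^{tA} = [[2 - e^{-t}, 2 - 2*e^{-t}, 2 - 2*e^{-t}], [t - 2 + 2*e^{-t}, t - 3 + 4*e^{-t}, t - 4 + 4*e^{-t}], [-t + 1 - e^{-t}, -t + 2 - 2*e^{-t}, -t + 3 - 2*e^{-t}]]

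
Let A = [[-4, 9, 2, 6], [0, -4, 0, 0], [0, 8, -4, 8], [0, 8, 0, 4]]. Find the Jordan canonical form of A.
J = [[-4, 1, 0, 0], [0, -4, 0, 0], [0, 0, -4, 0], [0, 0, 0, 4]]

The characteristic polynomial is det(xI - A) = (x - 4)(x + 4)^3, so the eigenvalues are -4 (algebraic multiplicity 3), 4 (algebraic multiplicity 1).

For λ = -4: rank(A + 4I) = 2, rank((A + 4I)^2) = 1. The eigenspace has dimension 4 - 2 = 2, so there are 2 Jordan blocks; the rank sequence gives block sizes [2, 1].

For λ = 4: algebraic multiplicity 1 gives one 1×1 block.

Assembling the blocks gives the Jordan form J above.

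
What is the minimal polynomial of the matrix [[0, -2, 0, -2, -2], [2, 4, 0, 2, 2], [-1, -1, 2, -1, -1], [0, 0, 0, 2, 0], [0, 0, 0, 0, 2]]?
m_A(x) = (x - 2)^2

The characteristic polynomial factors as (x - 2)^5. The minimal polynomial is ∏(x - λ)^{k_λ} where k_λ is the size of the largest Jordan block at λ.

For λ = 2: rank(A - 2I) = 1, and the largest Jordan block has size 2 (the smallest k with rank((A - 2I)^k) = rank((A - 2I)^(k+1))).

So m_A(x) = (x - 2)^2.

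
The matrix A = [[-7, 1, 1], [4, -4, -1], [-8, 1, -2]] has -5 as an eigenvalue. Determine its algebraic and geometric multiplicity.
The characteristic polynomial is (x + 3)(x + 5)^2, so the factor x + 5 appears with exponent 2: the algebraic multiplicity is 2.

rank(A + 5I) = 2, so the eigenspace has dimension 3 - 2 = 1: the geometric multiplicity is 1.

Since 1 < 2, A is not diagonalizable.

algebraic multiplicity 2, geometric multiplicity 1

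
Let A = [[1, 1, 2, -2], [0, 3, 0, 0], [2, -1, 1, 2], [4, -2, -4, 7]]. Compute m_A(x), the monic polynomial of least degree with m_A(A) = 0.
The characteristic polynomial factors as (x - 3)^4. The minimal polynomial is ∏(x - λ)^{k_λ} where k_λ is the size of the largest Jordan block at λ.

For λ = 3: rank(A - 3I) = 1, and the largest Jordan block has size 2 (the smallest k with rank((A - 3I)^k) = rank((A - 3I)^(k+1))).

So m_A(x) = (x - 3)^2.

m_A(x) = (x - 3)^2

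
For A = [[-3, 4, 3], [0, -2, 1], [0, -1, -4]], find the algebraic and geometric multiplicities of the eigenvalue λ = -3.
algebraic multiplicity 3, geometric multiplicity 1

The characteristic polynomial is (x + 3)^3, so the factor x + 3 appears with exponent 3: the algebraic multiplicity is 3.

rank(A + 3I) = 2, so the eigenspace has dimension 3 - 2 = 1: the geometric multiplicity is 1.

Since 1 < 3, A is not diagonalizable.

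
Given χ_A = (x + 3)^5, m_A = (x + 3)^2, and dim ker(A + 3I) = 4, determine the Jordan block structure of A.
Jordan blocks: (-3, 2), (-3, 1), (-3, 1), (-3, 1)

λ = -3: algebraic multiplicity 5 (exponent in χ_A), largest block size 2 (exponent in m_A), 4 blocks (geometric multiplicity). These force block sizes [2, 1, 1, 1].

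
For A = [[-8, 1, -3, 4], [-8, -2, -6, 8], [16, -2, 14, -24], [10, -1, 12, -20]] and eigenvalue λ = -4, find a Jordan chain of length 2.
We seek v_1 ∈ ker((A + 4I)^2) \ ker(A + 4I), then set v_{i+1} = (A + 4I) v_i.

One such chain is v_1 = [[0, 1, 4, 3]]^T, v_2 = [[1, 2, -2, -1]]^T. Check: (A + 4I) v_2 = [[0, 0, 0, 0]]^T = 0.

v_1 = [[0, 1, 4, 3]]^T, v_2 = [[1, 2, -2, -1]]^T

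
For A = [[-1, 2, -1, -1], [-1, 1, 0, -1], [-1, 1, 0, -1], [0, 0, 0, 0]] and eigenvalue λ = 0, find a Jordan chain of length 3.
v_1 = [[-1, 0, 1, 0]]^T, v_2 = [[0, 1, 1, 0]]^T, v_3 = [[1, 1, 1, 0]]^T

We seek v_1 ∈ ker(A^3) \ ker(A^2), then set v_{i+1} = A v_i.

One such chain is v_1 = [[-1, 0, 1, 0]]^T, v_2 = [[0, 1, 1, 0]]^T, v_3 = [[1, 1, 1, 0]]^T. Check: A v_3 = [[0, 0, 0, 0]]^T = 0.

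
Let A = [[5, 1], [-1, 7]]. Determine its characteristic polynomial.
χ_A(x) = (x - 6)^2

xI - A = [[x - 5, -1], [1, x - 7]].

Expanding det(xI - A) along the first row:
det(xI - A) = + (x - 5)·det([[x - 7]]) - (-1)·det([[1]]).

Evaluating gives χ_A(x) = x^2 - 12x + 36 = (x - 6)^2.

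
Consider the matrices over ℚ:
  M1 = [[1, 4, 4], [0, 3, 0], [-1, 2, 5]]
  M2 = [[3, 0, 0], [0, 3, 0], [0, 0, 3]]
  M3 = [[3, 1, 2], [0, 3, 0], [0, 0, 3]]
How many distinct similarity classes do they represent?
2 classes: {M1, M3}, {M2}

Characteristic polynomials: χ_{M1} = (x - 3)^3, χ_{M2} = (x - 3)^3, χ_{M3} = (x - 3)^3.

{M1, M3}: invariant factors x - 3, (x - 3)^2.

{M2}: invariant factors x - 3, x - 3, x - 3.

Matrices are similar if and only if their invariant-factor lists agree; the partition into similarity classes is {M1, M3}, {M2}.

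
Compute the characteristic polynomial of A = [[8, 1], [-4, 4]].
xI - A = [[x - 8, -1], [4, x - 4]].

Expanding det(xI - A) along the first row:
det(xI - A) = + (x - 8)·det([[x - 4]]) - (-1)·det([[4]]).

Evaluating gives χ_A(x) = x^2 - 12x + 36 = (x - 6)^2.

χ_A(x) = (x - 6)^2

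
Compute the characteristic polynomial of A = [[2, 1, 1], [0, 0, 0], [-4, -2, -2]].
χ_A(x) = x^3

xI - A = [[x - 2, -1, -1], [0, x, 0], [4, 2, x + 2]].

Expanding det(xI - A) along the first row:
det(xI - A) = + (x - 2)·det([[x, 0], [2, x + 2]]) - (-1)·det([[0, 0], [4, x + 2]]) + (-1)·det([[0, x], [4, 2]]).

Evaluating gives χ_A(x) = x^3.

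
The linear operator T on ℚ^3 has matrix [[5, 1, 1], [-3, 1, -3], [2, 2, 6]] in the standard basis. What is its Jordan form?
J = [[4, 1, 0], [0, 4, 0], [0, 0, 4]]

The characteristic polynomial is det(xI - A) = (x - 4)^3, so the eigenvalues are 4 (algebraic multiplicity 3).

For λ = 4: rank(A - 4I) = 1, rank((A - 4I)^2) = 0. The eigenspace has dimension 3 - 1 = 2, so there are 2 Jordan blocks; the rank sequence gives block sizes [2, 1].

Assembling the blocks gives the Jordan form J above.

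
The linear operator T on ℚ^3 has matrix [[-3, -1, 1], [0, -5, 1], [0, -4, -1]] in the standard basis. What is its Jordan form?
J = [[-3, 1, 0], [0, -3, 1], [0, 0, -3]]

The characteristic polynomial is det(xI - A) = (x + 3)^3, so the eigenvalues are -3 (algebraic multiplicity 3).

For λ = -3: rank(A + 3I) = 2, rank((A + 3I)^2) = 1, rank((A + 3I)^3) = 0. The eigenspace has dimension 3 - 2 = 1, so there is 1 Jordan block; the rank sequence gives block sizes [3].

Assembling the blocks gives the Jordan form J above.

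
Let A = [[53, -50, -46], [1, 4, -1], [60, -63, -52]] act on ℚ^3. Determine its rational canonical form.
The invariant factors of A (the non-unit diagonal entries of the Smith normal form of xI - A over ℚ[x]) are (x - 5)(x^2 - 5), each dividing the next. The characteristic polynomial is their product, (x - 5)(x^2 - 5).

The rational canonical form is the block-diagonal matrix of companion matrices C(f_i):
R = [[0, 0, -25], [1, 0, 5], [0, 1, 5]].

Note the characteristic polynomial does not split into linear factors over ℚ, so A has no Jordan form over ℚ; the rational canonical form exists over any field.

R = [[0, 0, -25], [1, 0, 5], [0, 1, 5]]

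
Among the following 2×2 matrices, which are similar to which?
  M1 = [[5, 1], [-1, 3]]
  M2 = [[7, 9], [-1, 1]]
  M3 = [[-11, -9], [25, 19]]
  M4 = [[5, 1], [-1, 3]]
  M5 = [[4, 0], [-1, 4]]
Characteristic polynomials: χ_{M1} = (x - 4)^2, χ_{M2} = (x - 4)^2, χ_{M3} = (x - 4)^2, χ_{M4} = (x - 4)^2, χ_{M5} = (x - 4)^2.

{M1, M2, M3, M4, M5}: invariant factors (x - 4)^2.

Matrices are similar if and only if their invariant-factor lists agree; the partition into similarity classes is {M1, M2, M3, M4, M5}.

1 class: {M1, M2, M3, M4, M5}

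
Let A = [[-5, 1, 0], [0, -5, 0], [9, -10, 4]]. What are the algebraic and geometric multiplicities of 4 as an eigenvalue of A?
The characteristic polynomial is (x - 4)(x + 5)^2, so the factor x - 4 appears with exponent 1: the algebraic multiplicity is 1.

rank(A - 4I) = 2, so the eigenspace has dimension 3 - 2 = 1: the geometric multiplicity is 1.

algebraic multiplicity 1, geometric multiplicity 1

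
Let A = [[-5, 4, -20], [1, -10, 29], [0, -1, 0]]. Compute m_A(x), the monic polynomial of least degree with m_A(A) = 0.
The characteristic polynomial factors as (x + 5)^3. The minimal polynomial is ∏(x - λ)^{k_λ} where k_λ is the size of the largest Jordan block at λ.

For λ = -5: rank(A + 5I) = 2, and the largest Jordan block has size 3 (the smallest k with rank((A + 5I)^k) = rank((A + 5I)^(k+1))).

So m_A(x) = (x + 5)^3.

m_A(x) = (x + 5)^3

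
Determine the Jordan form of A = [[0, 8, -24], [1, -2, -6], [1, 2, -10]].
J = [[-4, 1, 0], [0, -4, 0], [0, 0, -4]]

The characteristic polynomial is det(xI - A) = (x + 4)^3, so the eigenvalues are -4 (algebraic multiplicity 3).

For λ = -4: rank(A + 4I) = 1, rank((A + 4I)^2) = 0. The eigenspace has dimension 3 - 1 = 2, so there are 2 Jordan blocks; the rank sequence gives block sizes [2, 1].

Assembling the blocks gives the Jordan form J above.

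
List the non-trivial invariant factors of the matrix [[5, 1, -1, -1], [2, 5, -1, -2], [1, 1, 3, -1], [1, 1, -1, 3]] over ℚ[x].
The Jordan structure of A has elementary divisors (x - 4)^3, (x - 4). Arranging the block sizes at each eigenvalue in decreasing order and taking row products gives the invariant factors.

Invariant factors (smallest first, each dividing the next): x - 4, (x - 4)^3.

Check: the last factor (x - 4)^3 is the minimal polynomial, and the product (x - 4)^4 is the characteristic polynomial.

x - 4, (x - 4)^3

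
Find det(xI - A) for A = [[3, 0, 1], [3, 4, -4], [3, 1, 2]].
χ_A(x) = (x - 3)^3

xI - A = [[x - 3, 0, -1], [-3, x - 4, 4], [-3, -1, x - 2]].

Expanding det(xI - A) along the first row:
det(xI - A) = + (x - 3)·det([[x - 4, 4], [-1, x - 2]]) - (0)·det([[-3, 4], [-3, x - 2]]) + (-1)·det([[-3, x - 4], [-3, -1]]).

Evaluating gives χ_A(x) = x^3 - 9x^2 + 27x - 27 = (x - 3)^3.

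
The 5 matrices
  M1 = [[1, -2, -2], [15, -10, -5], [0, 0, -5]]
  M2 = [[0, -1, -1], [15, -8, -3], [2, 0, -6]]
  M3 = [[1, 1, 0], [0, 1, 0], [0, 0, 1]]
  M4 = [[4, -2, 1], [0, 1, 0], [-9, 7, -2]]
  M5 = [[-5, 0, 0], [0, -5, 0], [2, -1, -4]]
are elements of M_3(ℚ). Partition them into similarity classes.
Characteristic polynomials: χ_{M1} = (x + 4)(x + 5)^2, χ_{M2} = (x + 4)(x + 5)^2, χ_{M3} = (x - 1)^3, χ_{M4} = (x - 1)^3, χ_{M5} = (x + 4)(x + 5)^2.

{M1, M5}: invariant factors x + 5, (x + 4)(x + 5).

{M2}: invariant factors (x + 4)(x + 5)^2.

{M3}: invariant factors x - 1, (x - 1)^2.

{M4}: invariant factors (x - 1)^3.

Matrices are similar if and only if their invariant-factor lists agree; the partition into similarity classes is {M1, M5}, {M2}, {M3}, {M4}.

4 classes: {M1, M5}, {M2}, {M3}, {M4}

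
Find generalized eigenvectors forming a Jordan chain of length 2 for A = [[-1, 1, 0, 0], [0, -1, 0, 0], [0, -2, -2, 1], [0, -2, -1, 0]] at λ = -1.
We seek v_1 ∈ ker((A + I)^2) \ ker(A + I), then set v_{i+1} = (A + I) v_i.

One such chain is v_1 = [[0, 1, -3, -3]]^T, v_2 = [[1, 0, -2, -2]]^T. Check: (A + I) v_2 = [[0, 0, 0, 0]]^T = 0.

v_1 = [[0, 1, -3, -3]]^T, v_2 = [[1, 0, -2, -2]]^T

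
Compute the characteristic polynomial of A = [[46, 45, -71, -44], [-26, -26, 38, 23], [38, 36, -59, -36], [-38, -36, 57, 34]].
xI - A = [[x - 46, -45, 71, 44], [26, x + 26, -38, -23], [-38, -36, x + 59, 36], [38, 36, -57, x - 34]].

Expanding det(xI - A) along the first row:
det(xI - A) = + (x - 46)·det([[x + 26, -38, -23], [-36, x + 59, 36], [36, -57, x - 34]]) - (-45)·det([[26, -38, -23], [-38, x + 59, 36], [38, -57, x - 34]]) + (71)·det([[26, x + 26, -23], [-38, -36, 36], [38, 36, x - 34]]) - (44)·det([[26, x + 26, -38], [-38, -36, x + 59], [38, 36, -57]]).

Evaluating gives χ_A(x) = x^4 + 5x^3 + 6x^2 - 4x - 8 = (x - 1)(x + 2)^3.

χ_A(x) = (x - 1)(x + 2)^3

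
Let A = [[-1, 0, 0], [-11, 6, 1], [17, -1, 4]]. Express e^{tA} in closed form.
e^{tA} = [[e^{-t}, 0, 0], [((t - 2)*e^{6*t} + 2)*e^{-t}, (t + 1)*e^{5*t}, t*e^{5*t}], [((3 - t)*e^{6*t} - 3)*e^{-t}, -t*e^{5*t}, (1 - t)*e^{5*t}]]

A has Jordan form J = [[-1, 0, 0], [0, 5, 1], [0, 0, 5]] with A = PJP^{-1}, so e^{tA} = P e^{tJ} P^{-1}.

For a Jordan block J_k(λ), e^{tJ_k(λ)} = e^{λt} · (I + tN + t^2 N^2/2! + ... + t^{k-1} N^{k-1}/(k-1)!) where N is the nilpotent superdiagonal part.

Assembling the blocks and conjugating back gives the entries of e^{tA} as shown above.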